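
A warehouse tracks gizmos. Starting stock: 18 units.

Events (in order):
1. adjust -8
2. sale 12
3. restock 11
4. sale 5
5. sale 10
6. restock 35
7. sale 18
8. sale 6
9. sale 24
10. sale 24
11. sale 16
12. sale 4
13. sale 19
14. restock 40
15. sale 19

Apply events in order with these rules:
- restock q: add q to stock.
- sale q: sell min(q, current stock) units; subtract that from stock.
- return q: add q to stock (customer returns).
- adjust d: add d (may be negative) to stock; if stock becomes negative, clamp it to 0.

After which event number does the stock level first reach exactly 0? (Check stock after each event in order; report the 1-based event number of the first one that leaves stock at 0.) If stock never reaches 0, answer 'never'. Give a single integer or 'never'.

Answer: 2

Derivation:
Processing events:
Start: stock = 18
  Event 1 (adjust -8): 18 + -8 = 10
  Event 2 (sale 12): sell min(12,10)=10. stock: 10 - 10 = 0. total_sold = 10
  Event 3 (restock 11): 0 + 11 = 11
  Event 4 (sale 5): sell min(5,11)=5. stock: 11 - 5 = 6. total_sold = 15
  Event 5 (sale 10): sell min(10,6)=6. stock: 6 - 6 = 0. total_sold = 21
  Event 6 (restock 35): 0 + 35 = 35
  Event 7 (sale 18): sell min(18,35)=18. stock: 35 - 18 = 17. total_sold = 39
  Event 8 (sale 6): sell min(6,17)=6. stock: 17 - 6 = 11. total_sold = 45
  Event 9 (sale 24): sell min(24,11)=11. stock: 11 - 11 = 0. total_sold = 56
  Event 10 (sale 24): sell min(24,0)=0. stock: 0 - 0 = 0. total_sold = 56
  Event 11 (sale 16): sell min(16,0)=0. stock: 0 - 0 = 0. total_sold = 56
  Event 12 (sale 4): sell min(4,0)=0. stock: 0 - 0 = 0. total_sold = 56
  Event 13 (sale 19): sell min(19,0)=0. stock: 0 - 0 = 0. total_sold = 56
  Event 14 (restock 40): 0 + 40 = 40
  Event 15 (sale 19): sell min(19,40)=19. stock: 40 - 19 = 21. total_sold = 75
Final: stock = 21, total_sold = 75

First zero at event 2.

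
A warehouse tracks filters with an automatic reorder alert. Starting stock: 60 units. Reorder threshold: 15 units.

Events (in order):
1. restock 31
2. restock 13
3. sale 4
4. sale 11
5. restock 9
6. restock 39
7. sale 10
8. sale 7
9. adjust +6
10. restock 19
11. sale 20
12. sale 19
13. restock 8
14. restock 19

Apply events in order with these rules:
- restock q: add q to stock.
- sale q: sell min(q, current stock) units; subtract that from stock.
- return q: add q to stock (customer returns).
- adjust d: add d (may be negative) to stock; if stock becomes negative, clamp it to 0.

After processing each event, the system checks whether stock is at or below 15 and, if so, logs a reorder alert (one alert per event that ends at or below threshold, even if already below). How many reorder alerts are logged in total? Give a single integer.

Processing events:
Start: stock = 60
  Event 1 (restock 31): 60 + 31 = 91
  Event 2 (restock 13): 91 + 13 = 104
  Event 3 (sale 4): sell min(4,104)=4. stock: 104 - 4 = 100. total_sold = 4
  Event 4 (sale 11): sell min(11,100)=11. stock: 100 - 11 = 89. total_sold = 15
  Event 5 (restock 9): 89 + 9 = 98
  Event 6 (restock 39): 98 + 39 = 137
  Event 7 (sale 10): sell min(10,137)=10. stock: 137 - 10 = 127. total_sold = 25
  Event 8 (sale 7): sell min(7,127)=7. stock: 127 - 7 = 120. total_sold = 32
  Event 9 (adjust +6): 120 + 6 = 126
  Event 10 (restock 19): 126 + 19 = 145
  Event 11 (sale 20): sell min(20,145)=20. stock: 145 - 20 = 125. total_sold = 52
  Event 12 (sale 19): sell min(19,125)=19. stock: 125 - 19 = 106. total_sold = 71
  Event 13 (restock 8): 106 + 8 = 114
  Event 14 (restock 19): 114 + 19 = 133
Final: stock = 133, total_sold = 71

Checking against threshold 15:
  After event 1: stock=91 > 15
  After event 2: stock=104 > 15
  After event 3: stock=100 > 15
  After event 4: stock=89 > 15
  After event 5: stock=98 > 15
  After event 6: stock=137 > 15
  After event 7: stock=127 > 15
  After event 8: stock=120 > 15
  After event 9: stock=126 > 15
  After event 10: stock=145 > 15
  After event 11: stock=125 > 15
  After event 12: stock=106 > 15
  After event 13: stock=114 > 15
  After event 14: stock=133 > 15
Alert events: []. Count = 0

Answer: 0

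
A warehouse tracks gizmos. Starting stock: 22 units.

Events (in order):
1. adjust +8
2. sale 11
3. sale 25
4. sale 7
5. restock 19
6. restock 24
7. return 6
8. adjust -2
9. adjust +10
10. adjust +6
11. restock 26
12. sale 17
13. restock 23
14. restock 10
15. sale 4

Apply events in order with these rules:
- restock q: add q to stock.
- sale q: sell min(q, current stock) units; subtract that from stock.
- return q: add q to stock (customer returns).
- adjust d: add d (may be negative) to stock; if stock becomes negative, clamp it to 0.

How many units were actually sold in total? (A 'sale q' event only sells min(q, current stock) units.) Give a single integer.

Answer: 51

Derivation:
Processing events:
Start: stock = 22
  Event 1 (adjust +8): 22 + 8 = 30
  Event 2 (sale 11): sell min(11,30)=11. stock: 30 - 11 = 19. total_sold = 11
  Event 3 (sale 25): sell min(25,19)=19. stock: 19 - 19 = 0. total_sold = 30
  Event 4 (sale 7): sell min(7,0)=0. stock: 0 - 0 = 0. total_sold = 30
  Event 5 (restock 19): 0 + 19 = 19
  Event 6 (restock 24): 19 + 24 = 43
  Event 7 (return 6): 43 + 6 = 49
  Event 8 (adjust -2): 49 + -2 = 47
  Event 9 (adjust +10): 47 + 10 = 57
  Event 10 (adjust +6): 57 + 6 = 63
  Event 11 (restock 26): 63 + 26 = 89
  Event 12 (sale 17): sell min(17,89)=17. stock: 89 - 17 = 72. total_sold = 47
  Event 13 (restock 23): 72 + 23 = 95
  Event 14 (restock 10): 95 + 10 = 105
  Event 15 (sale 4): sell min(4,105)=4. stock: 105 - 4 = 101. total_sold = 51
Final: stock = 101, total_sold = 51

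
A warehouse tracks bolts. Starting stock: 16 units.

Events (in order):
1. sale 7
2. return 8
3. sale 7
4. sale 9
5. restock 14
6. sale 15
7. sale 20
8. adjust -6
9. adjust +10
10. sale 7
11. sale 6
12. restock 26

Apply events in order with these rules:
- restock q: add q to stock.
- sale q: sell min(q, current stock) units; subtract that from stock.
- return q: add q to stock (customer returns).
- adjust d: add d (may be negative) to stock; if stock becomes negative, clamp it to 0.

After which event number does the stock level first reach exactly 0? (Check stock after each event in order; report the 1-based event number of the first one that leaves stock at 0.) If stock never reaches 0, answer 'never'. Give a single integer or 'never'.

Processing events:
Start: stock = 16
  Event 1 (sale 7): sell min(7,16)=7. stock: 16 - 7 = 9. total_sold = 7
  Event 2 (return 8): 9 + 8 = 17
  Event 3 (sale 7): sell min(7,17)=7. stock: 17 - 7 = 10. total_sold = 14
  Event 4 (sale 9): sell min(9,10)=9. stock: 10 - 9 = 1. total_sold = 23
  Event 5 (restock 14): 1 + 14 = 15
  Event 6 (sale 15): sell min(15,15)=15. stock: 15 - 15 = 0. total_sold = 38
  Event 7 (sale 20): sell min(20,0)=0. stock: 0 - 0 = 0. total_sold = 38
  Event 8 (adjust -6): 0 + -6 = 0 (clamped to 0)
  Event 9 (adjust +10): 0 + 10 = 10
  Event 10 (sale 7): sell min(7,10)=7. stock: 10 - 7 = 3. total_sold = 45
  Event 11 (sale 6): sell min(6,3)=3. stock: 3 - 3 = 0. total_sold = 48
  Event 12 (restock 26): 0 + 26 = 26
Final: stock = 26, total_sold = 48

First zero at event 6.

Answer: 6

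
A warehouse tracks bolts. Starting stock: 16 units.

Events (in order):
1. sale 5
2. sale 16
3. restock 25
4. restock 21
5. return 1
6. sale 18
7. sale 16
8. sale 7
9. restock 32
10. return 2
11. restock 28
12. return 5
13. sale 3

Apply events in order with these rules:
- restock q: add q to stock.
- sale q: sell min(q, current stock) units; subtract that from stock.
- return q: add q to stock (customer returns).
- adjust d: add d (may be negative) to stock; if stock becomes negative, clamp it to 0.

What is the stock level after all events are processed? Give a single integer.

Answer: 70

Derivation:
Processing events:
Start: stock = 16
  Event 1 (sale 5): sell min(5,16)=5. stock: 16 - 5 = 11. total_sold = 5
  Event 2 (sale 16): sell min(16,11)=11. stock: 11 - 11 = 0. total_sold = 16
  Event 3 (restock 25): 0 + 25 = 25
  Event 4 (restock 21): 25 + 21 = 46
  Event 5 (return 1): 46 + 1 = 47
  Event 6 (sale 18): sell min(18,47)=18. stock: 47 - 18 = 29. total_sold = 34
  Event 7 (sale 16): sell min(16,29)=16. stock: 29 - 16 = 13. total_sold = 50
  Event 8 (sale 7): sell min(7,13)=7. stock: 13 - 7 = 6. total_sold = 57
  Event 9 (restock 32): 6 + 32 = 38
  Event 10 (return 2): 38 + 2 = 40
  Event 11 (restock 28): 40 + 28 = 68
  Event 12 (return 5): 68 + 5 = 73
  Event 13 (sale 3): sell min(3,73)=3. stock: 73 - 3 = 70. total_sold = 60
Final: stock = 70, total_sold = 60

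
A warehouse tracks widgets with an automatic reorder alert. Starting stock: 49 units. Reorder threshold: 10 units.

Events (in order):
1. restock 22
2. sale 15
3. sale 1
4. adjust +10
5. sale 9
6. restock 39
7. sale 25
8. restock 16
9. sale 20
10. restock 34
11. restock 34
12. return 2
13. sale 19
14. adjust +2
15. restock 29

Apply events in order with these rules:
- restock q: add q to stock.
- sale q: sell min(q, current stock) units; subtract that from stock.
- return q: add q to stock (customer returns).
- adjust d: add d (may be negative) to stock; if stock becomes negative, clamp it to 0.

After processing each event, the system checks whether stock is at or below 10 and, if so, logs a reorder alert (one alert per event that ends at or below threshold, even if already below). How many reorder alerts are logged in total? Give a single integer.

Processing events:
Start: stock = 49
  Event 1 (restock 22): 49 + 22 = 71
  Event 2 (sale 15): sell min(15,71)=15. stock: 71 - 15 = 56. total_sold = 15
  Event 3 (sale 1): sell min(1,56)=1. stock: 56 - 1 = 55. total_sold = 16
  Event 4 (adjust +10): 55 + 10 = 65
  Event 5 (sale 9): sell min(9,65)=9. stock: 65 - 9 = 56. total_sold = 25
  Event 6 (restock 39): 56 + 39 = 95
  Event 7 (sale 25): sell min(25,95)=25. stock: 95 - 25 = 70. total_sold = 50
  Event 8 (restock 16): 70 + 16 = 86
  Event 9 (sale 20): sell min(20,86)=20. stock: 86 - 20 = 66. total_sold = 70
  Event 10 (restock 34): 66 + 34 = 100
  Event 11 (restock 34): 100 + 34 = 134
  Event 12 (return 2): 134 + 2 = 136
  Event 13 (sale 19): sell min(19,136)=19. stock: 136 - 19 = 117. total_sold = 89
  Event 14 (adjust +2): 117 + 2 = 119
  Event 15 (restock 29): 119 + 29 = 148
Final: stock = 148, total_sold = 89

Checking against threshold 10:
  After event 1: stock=71 > 10
  After event 2: stock=56 > 10
  After event 3: stock=55 > 10
  After event 4: stock=65 > 10
  After event 5: stock=56 > 10
  After event 6: stock=95 > 10
  After event 7: stock=70 > 10
  After event 8: stock=86 > 10
  After event 9: stock=66 > 10
  After event 10: stock=100 > 10
  After event 11: stock=134 > 10
  After event 12: stock=136 > 10
  After event 13: stock=117 > 10
  After event 14: stock=119 > 10
  After event 15: stock=148 > 10
Alert events: []. Count = 0

Answer: 0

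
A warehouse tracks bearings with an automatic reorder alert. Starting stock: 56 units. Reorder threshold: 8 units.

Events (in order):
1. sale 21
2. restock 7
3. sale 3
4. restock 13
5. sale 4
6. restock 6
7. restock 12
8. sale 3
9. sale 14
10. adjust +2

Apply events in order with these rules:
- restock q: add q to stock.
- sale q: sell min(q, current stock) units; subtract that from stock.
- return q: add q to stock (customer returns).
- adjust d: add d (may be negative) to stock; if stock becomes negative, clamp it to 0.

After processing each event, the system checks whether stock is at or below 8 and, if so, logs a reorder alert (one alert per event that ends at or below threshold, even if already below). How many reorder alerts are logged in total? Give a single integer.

Answer: 0

Derivation:
Processing events:
Start: stock = 56
  Event 1 (sale 21): sell min(21,56)=21. stock: 56 - 21 = 35. total_sold = 21
  Event 2 (restock 7): 35 + 7 = 42
  Event 3 (sale 3): sell min(3,42)=3. stock: 42 - 3 = 39. total_sold = 24
  Event 4 (restock 13): 39 + 13 = 52
  Event 5 (sale 4): sell min(4,52)=4. stock: 52 - 4 = 48. total_sold = 28
  Event 6 (restock 6): 48 + 6 = 54
  Event 7 (restock 12): 54 + 12 = 66
  Event 8 (sale 3): sell min(3,66)=3. stock: 66 - 3 = 63. total_sold = 31
  Event 9 (sale 14): sell min(14,63)=14. stock: 63 - 14 = 49. total_sold = 45
  Event 10 (adjust +2): 49 + 2 = 51
Final: stock = 51, total_sold = 45

Checking against threshold 8:
  After event 1: stock=35 > 8
  After event 2: stock=42 > 8
  After event 3: stock=39 > 8
  After event 4: stock=52 > 8
  After event 5: stock=48 > 8
  After event 6: stock=54 > 8
  After event 7: stock=66 > 8
  After event 8: stock=63 > 8
  After event 9: stock=49 > 8
  After event 10: stock=51 > 8
Alert events: []. Count = 0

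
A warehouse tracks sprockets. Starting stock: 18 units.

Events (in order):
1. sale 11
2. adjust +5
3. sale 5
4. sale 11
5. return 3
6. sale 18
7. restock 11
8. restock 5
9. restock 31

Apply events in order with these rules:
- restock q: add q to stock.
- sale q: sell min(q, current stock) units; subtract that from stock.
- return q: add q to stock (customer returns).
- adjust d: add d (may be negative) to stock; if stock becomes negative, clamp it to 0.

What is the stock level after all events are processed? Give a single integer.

Processing events:
Start: stock = 18
  Event 1 (sale 11): sell min(11,18)=11. stock: 18 - 11 = 7. total_sold = 11
  Event 2 (adjust +5): 7 + 5 = 12
  Event 3 (sale 5): sell min(5,12)=5. stock: 12 - 5 = 7. total_sold = 16
  Event 4 (sale 11): sell min(11,7)=7. stock: 7 - 7 = 0. total_sold = 23
  Event 5 (return 3): 0 + 3 = 3
  Event 6 (sale 18): sell min(18,3)=3. stock: 3 - 3 = 0. total_sold = 26
  Event 7 (restock 11): 0 + 11 = 11
  Event 8 (restock 5): 11 + 5 = 16
  Event 9 (restock 31): 16 + 31 = 47
Final: stock = 47, total_sold = 26

Answer: 47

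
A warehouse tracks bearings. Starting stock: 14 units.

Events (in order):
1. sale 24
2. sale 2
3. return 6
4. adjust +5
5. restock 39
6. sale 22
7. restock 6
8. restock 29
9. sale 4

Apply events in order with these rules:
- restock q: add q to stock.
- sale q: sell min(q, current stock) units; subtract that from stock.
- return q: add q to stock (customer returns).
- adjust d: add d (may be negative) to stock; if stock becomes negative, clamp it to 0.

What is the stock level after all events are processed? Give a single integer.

Processing events:
Start: stock = 14
  Event 1 (sale 24): sell min(24,14)=14. stock: 14 - 14 = 0. total_sold = 14
  Event 2 (sale 2): sell min(2,0)=0. stock: 0 - 0 = 0. total_sold = 14
  Event 3 (return 6): 0 + 6 = 6
  Event 4 (adjust +5): 6 + 5 = 11
  Event 5 (restock 39): 11 + 39 = 50
  Event 6 (sale 22): sell min(22,50)=22. stock: 50 - 22 = 28. total_sold = 36
  Event 7 (restock 6): 28 + 6 = 34
  Event 8 (restock 29): 34 + 29 = 63
  Event 9 (sale 4): sell min(4,63)=4. stock: 63 - 4 = 59. total_sold = 40
Final: stock = 59, total_sold = 40

Answer: 59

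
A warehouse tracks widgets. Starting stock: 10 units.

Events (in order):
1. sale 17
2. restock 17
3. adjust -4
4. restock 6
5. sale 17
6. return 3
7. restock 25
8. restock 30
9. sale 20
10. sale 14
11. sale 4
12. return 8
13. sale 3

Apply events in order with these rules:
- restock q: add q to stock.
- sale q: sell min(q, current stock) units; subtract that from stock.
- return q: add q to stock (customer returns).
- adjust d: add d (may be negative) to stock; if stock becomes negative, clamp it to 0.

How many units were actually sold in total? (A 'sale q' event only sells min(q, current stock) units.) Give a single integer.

Answer: 68

Derivation:
Processing events:
Start: stock = 10
  Event 1 (sale 17): sell min(17,10)=10. stock: 10 - 10 = 0. total_sold = 10
  Event 2 (restock 17): 0 + 17 = 17
  Event 3 (adjust -4): 17 + -4 = 13
  Event 4 (restock 6): 13 + 6 = 19
  Event 5 (sale 17): sell min(17,19)=17. stock: 19 - 17 = 2. total_sold = 27
  Event 6 (return 3): 2 + 3 = 5
  Event 7 (restock 25): 5 + 25 = 30
  Event 8 (restock 30): 30 + 30 = 60
  Event 9 (sale 20): sell min(20,60)=20. stock: 60 - 20 = 40. total_sold = 47
  Event 10 (sale 14): sell min(14,40)=14. stock: 40 - 14 = 26. total_sold = 61
  Event 11 (sale 4): sell min(4,26)=4. stock: 26 - 4 = 22. total_sold = 65
  Event 12 (return 8): 22 + 8 = 30
  Event 13 (sale 3): sell min(3,30)=3. stock: 30 - 3 = 27. total_sold = 68
Final: stock = 27, total_sold = 68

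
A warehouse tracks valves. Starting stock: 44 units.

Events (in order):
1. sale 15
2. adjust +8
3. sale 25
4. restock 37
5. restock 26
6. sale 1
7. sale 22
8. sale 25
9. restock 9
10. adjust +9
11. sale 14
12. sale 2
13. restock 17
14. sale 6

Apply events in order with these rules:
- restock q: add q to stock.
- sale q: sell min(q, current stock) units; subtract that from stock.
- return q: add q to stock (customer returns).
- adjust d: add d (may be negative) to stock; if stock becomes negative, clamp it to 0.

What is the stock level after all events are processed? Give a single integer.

Processing events:
Start: stock = 44
  Event 1 (sale 15): sell min(15,44)=15. stock: 44 - 15 = 29. total_sold = 15
  Event 2 (adjust +8): 29 + 8 = 37
  Event 3 (sale 25): sell min(25,37)=25. stock: 37 - 25 = 12. total_sold = 40
  Event 4 (restock 37): 12 + 37 = 49
  Event 5 (restock 26): 49 + 26 = 75
  Event 6 (sale 1): sell min(1,75)=1. stock: 75 - 1 = 74. total_sold = 41
  Event 7 (sale 22): sell min(22,74)=22. stock: 74 - 22 = 52. total_sold = 63
  Event 8 (sale 25): sell min(25,52)=25. stock: 52 - 25 = 27. total_sold = 88
  Event 9 (restock 9): 27 + 9 = 36
  Event 10 (adjust +9): 36 + 9 = 45
  Event 11 (sale 14): sell min(14,45)=14. stock: 45 - 14 = 31. total_sold = 102
  Event 12 (sale 2): sell min(2,31)=2. stock: 31 - 2 = 29. total_sold = 104
  Event 13 (restock 17): 29 + 17 = 46
  Event 14 (sale 6): sell min(6,46)=6. stock: 46 - 6 = 40. total_sold = 110
Final: stock = 40, total_sold = 110

Answer: 40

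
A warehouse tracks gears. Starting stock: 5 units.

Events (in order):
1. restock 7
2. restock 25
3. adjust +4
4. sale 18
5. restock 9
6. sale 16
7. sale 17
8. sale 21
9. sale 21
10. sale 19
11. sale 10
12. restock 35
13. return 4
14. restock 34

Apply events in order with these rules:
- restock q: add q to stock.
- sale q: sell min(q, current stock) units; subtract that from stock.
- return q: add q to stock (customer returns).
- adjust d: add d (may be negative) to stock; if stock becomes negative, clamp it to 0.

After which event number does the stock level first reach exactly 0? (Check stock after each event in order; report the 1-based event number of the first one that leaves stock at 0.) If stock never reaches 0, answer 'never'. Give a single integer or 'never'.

Processing events:
Start: stock = 5
  Event 1 (restock 7): 5 + 7 = 12
  Event 2 (restock 25): 12 + 25 = 37
  Event 3 (adjust +4): 37 + 4 = 41
  Event 4 (sale 18): sell min(18,41)=18. stock: 41 - 18 = 23. total_sold = 18
  Event 5 (restock 9): 23 + 9 = 32
  Event 6 (sale 16): sell min(16,32)=16. stock: 32 - 16 = 16. total_sold = 34
  Event 7 (sale 17): sell min(17,16)=16. stock: 16 - 16 = 0. total_sold = 50
  Event 8 (sale 21): sell min(21,0)=0. stock: 0 - 0 = 0. total_sold = 50
  Event 9 (sale 21): sell min(21,0)=0. stock: 0 - 0 = 0. total_sold = 50
  Event 10 (sale 19): sell min(19,0)=0. stock: 0 - 0 = 0. total_sold = 50
  Event 11 (sale 10): sell min(10,0)=0. stock: 0 - 0 = 0. total_sold = 50
  Event 12 (restock 35): 0 + 35 = 35
  Event 13 (return 4): 35 + 4 = 39
  Event 14 (restock 34): 39 + 34 = 73
Final: stock = 73, total_sold = 50

First zero at event 7.

Answer: 7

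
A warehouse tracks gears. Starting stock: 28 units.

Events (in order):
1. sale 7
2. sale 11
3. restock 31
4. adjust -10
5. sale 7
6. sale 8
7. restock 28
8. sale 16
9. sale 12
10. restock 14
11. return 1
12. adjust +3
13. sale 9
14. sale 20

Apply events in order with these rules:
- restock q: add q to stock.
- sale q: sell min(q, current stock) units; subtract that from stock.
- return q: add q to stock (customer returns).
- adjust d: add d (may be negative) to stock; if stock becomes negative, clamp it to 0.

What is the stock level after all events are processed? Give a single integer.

Processing events:
Start: stock = 28
  Event 1 (sale 7): sell min(7,28)=7. stock: 28 - 7 = 21. total_sold = 7
  Event 2 (sale 11): sell min(11,21)=11. stock: 21 - 11 = 10. total_sold = 18
  Event 3 (restock 31): 10 + 31 = 41
  Event 4 (adjust -10): 41 + -10 = 31
  Event 5 (sale 7): sell min(7,31)=7. stock: 31 - 7 = 24. total_sold = 25
  Event 6 (sale 8): sell min(8,24)=8. stock: 24 - 8 = 16. total_sold = 33
  Event 7 (restock 28): 16 + 28 = 44
  Event 8 (sale 16): sell min(16,44)=16. stock: 44 - 16 = 28. total_sold = 49
  Event 9 (sale 12): sell min(12,28)=12. stock: 28 - 12 = 16. total_sold = 61
  Event 10 (restock 14): 16 + 14 = 30
  Event 11 (return 1): 30 + 1 = 31
  Event 12 (adjust +3): 31 + 3 = 34
  Event 13 (sale 9): sell min(9,34)=9. stock: 34 - 9 = 25. total_sold = 70
  Event 14 (sale 20): sell min(20,25)=20. stock: 25 - 20 = 5. total_sold = 90
Final: stock = 5, total_sold = 90

Answer: 5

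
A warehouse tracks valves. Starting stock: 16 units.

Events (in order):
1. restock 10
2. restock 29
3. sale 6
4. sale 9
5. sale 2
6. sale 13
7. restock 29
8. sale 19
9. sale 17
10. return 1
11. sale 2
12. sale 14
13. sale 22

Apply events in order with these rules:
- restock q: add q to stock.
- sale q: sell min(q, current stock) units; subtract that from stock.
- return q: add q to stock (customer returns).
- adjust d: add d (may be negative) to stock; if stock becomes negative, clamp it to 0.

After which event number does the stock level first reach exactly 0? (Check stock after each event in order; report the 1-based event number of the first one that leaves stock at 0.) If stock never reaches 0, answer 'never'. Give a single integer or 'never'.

Answer: 13

Derivation:
Processing events:
Start: stock = 16
  Event 1 (restock 10): 16 + 10 = 26
  Event 2 (restock 29): 26 + 29 = 55
  Event 3 (sale 6): sell min(6,55)=6. stock: 55 - 6 = 49. total_sold = 6
  Event 4 (sale 9): sell min(9,49)=9. stock: 49 - 9 = 40. total_sold = 15
  Event 5 (sale 2): sell min(2,40)=2. stock: 40 - 2 = 38. total_sold = 17
  Event 6 (sale 13): sell min(13,38)=13. stock: 38 - 13 = 25. total_sold = 30
  Event 7 (restock 29): 25 + 29 = 54
  Event 8 (sale 19): sell min(19,54)=19. stock: 54 - 19 = 35. total_sold = 49
  Event 9 (sale 17): sell min(17,35)=17. stock: 35 - 17 = 18. total_sold = 66
  Event 10 (return 1): 18 + 1 = 19
  Event 11 (sale 2): sell min(2,19)=2. stock: 19 - 2 = 17. total_sold = 68
  Event 12 (sale 14): sell min(14,17)=14. stock: 17 - 14 = 3. total_sold = 82
  Event 13 (sale 22): sell min(22,3)=3. stock: 3 - 3 = 0. total_sold = 85
Final: stock = 0, total_sold = 85

First zero at event 13.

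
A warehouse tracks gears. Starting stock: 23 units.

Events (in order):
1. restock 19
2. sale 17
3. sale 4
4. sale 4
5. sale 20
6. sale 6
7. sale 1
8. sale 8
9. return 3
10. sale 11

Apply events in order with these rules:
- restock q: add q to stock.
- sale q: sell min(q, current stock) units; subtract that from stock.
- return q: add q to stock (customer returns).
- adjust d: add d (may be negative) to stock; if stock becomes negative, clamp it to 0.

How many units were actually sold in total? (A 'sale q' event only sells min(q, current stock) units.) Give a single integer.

Answer: 45

Derivation:
Processing events:
Start: stock = 23
  Event 1 (restock 19): 23 + 19 = 42
  Event 2 (sale 17): sell min(17,42)=17. stock: 42 - 17 = 25. total_sold = 17
  Event 3 (sale 4): sell min(4,25)=4. stock: 25 - 4 = 21. total_sold = 21
  Event 4 (sale 4): sell min(4,21)=4. stock: 21 - 4 = 17. total_sold = 25
  Event 5 (sale 20): sell min(20,17)=17. stock: 17 - 17 = 0. total_sold = 42
  Event 6 (sale 6): sell min(6,0)=0. stock: 0 - 0 = 0. total_sold = 42
  Event 7 (sale 1): sell min(1,0)=0. stock: 0 - 0 = 0. total_sold = 42
  Event 8 (sale 8): sell min(8,0)=0. stock: 0 - 0 = 0. total_sold = 42
  Event 9 (return 3): 0 + 3 = 3
  Event 10 (sale 11): sell min(11,3)=3. stock: 3 - 3 = 0. total_sold = 45
Final: stock = 0, total_sold = 45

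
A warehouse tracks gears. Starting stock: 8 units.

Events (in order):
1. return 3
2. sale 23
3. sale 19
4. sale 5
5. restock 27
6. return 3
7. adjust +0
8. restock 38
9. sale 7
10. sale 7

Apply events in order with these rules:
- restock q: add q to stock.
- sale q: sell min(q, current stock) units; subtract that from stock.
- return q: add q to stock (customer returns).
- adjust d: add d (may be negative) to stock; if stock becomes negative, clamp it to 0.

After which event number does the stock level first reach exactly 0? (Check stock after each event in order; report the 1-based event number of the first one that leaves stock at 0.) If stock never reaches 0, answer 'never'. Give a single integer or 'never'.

Processing events:
Start: stock = 8
  Event 1 (return 3): 8 + 3 = 11
  Event 2 (sale 23): sell min(23,11)=11. stock: 11 - 11 = 0. total_sold = 11
  Event 3 (sale 19): sell min(19,0)=0. stock: 0 - 0 = 0. total_sold = 11
  Event 4 (sale 5): sell min(5,0)=0. stock: 0 - 0 = 0. total_sold = 11
  Event 5 (restock 27): 0 + 27 = 27
  Event 6 (return 3): 27 + 3 = 30
  Event 7 (adjust +0): 30 + 0 = 30
  Event 8 (restock 38): 30 + 38 = 68
  Event 9 (sale 7): sell min(7,68)=7. stock: 68 - 7 = 61. total_sold = 18
  Event 10 (sale 7): sell min(7,61)=7. stock: 61 - 7 = 54. total_sold = 25
Final: stock = 54, total_sold = 25

First zero at event 2.

Answer: 2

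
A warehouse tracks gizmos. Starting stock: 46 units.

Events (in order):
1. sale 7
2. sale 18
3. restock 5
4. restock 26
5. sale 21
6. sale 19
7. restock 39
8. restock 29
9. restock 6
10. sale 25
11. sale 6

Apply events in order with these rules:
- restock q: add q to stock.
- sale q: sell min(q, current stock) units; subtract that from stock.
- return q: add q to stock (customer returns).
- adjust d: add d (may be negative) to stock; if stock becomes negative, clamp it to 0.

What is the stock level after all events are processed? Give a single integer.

Answer: 55

Derivation:
Processing events:
Start: stock = 46
  Event 1 (sale 7): sell min(7,46)=7. stock: 46 - 7 = 39. total_sold = 7
  Event 2 (sale 18): sell min(18,39)=18. stock: 39 - 18 = 21. total_sold = 25
  Event 3 (restock 5): 21 + 5 = 26
  Event 4 (restock 26): 26 + 26 = 52
  Event 5 (sale 21): sell min(21,52)=21. stock: 52 - 21 = 31. total_sold = 46
  Event 6 (sale 19): sell min(19,31)=19. stock: 31 - 19 = 12. total_sold = 65
  Event 7 (restock 39): 12 + 39 = 51
  Event 8 (restock 29): 51 + 29 = 80
  Event 9 (restock 6): 80 + 6 = 86
  Event 10 (sale 25): sell min(25,86)=25. stock: 86 - 25 = 61. total_sold = 90
  Event 11 (sale 6): sell min(6,61)=6. stock: 61 - 6 = 55. total_sold = 96
Final: stock = 55, total_sold = 96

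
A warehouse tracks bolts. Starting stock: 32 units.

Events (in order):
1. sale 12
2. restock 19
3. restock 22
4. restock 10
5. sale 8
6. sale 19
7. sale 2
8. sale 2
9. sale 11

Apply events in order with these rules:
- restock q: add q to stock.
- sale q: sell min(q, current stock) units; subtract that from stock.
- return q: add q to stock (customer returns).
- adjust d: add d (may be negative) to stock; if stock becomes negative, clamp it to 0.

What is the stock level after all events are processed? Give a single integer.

Answer: 29

Derivation:
Processing events:
Start: stock = 32
  Event 1 (sale 12): sell min(12,32)=12. stock: 32 - 12 = 20. total_sold = 12
  Event 2 (restock 19): 20 + 19 = 39
  Event 3 (restock 22): 39 + 22 = 61
  Event 4 (restock 10): 61 + 10 = 71
  Event 5 (sale 8): sell min(8,71)=8. stock: 71 - 8 = 63. total_sold = 20
  Event 6 (sale 19): sell min(19,63)=19. stock: 63 - 19 = 44. total_sold = 39
  Event 7 (sale 2): sell min(2,44)=2. stock: 44 - 2 = 42. total_sold = 41
  Event 8 (sale 2): sell min(2,42)=2. stock: 42 - 2 = 40. total_sold = 43
  Event 9 (sale 11): sell min(11,40)=11. stock: 40 - 11 = 29. total_sold = 54
Final: stock = 29, total_sold = 54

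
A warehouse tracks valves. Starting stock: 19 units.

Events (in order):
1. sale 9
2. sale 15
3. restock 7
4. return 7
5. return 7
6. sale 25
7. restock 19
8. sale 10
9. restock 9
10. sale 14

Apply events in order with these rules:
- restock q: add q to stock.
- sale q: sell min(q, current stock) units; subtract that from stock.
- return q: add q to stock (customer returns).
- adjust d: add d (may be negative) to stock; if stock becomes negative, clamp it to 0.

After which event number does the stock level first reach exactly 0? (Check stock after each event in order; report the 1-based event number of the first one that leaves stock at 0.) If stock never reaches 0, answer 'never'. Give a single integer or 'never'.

Processing events:
Start: stock = 19
  Event 1 (sale 9): sell min(9,19)=9. stock: 19 - 9 = 10. total_sold = 9
  Event 2 (sale 15): sell min(15,10)=10. stock: 10 - 10 = 0. total_sold = 19
  Event 3 (restock 7): 0 + 7 = 7
  Event 4 (return 7): 7 + 7 = 14
  Event 5 (return 7): 14 + 7 = 21
  Event 6 (sale 25): sell min(25,21)=21. stock: 21 - 21 = 0. total_sold = 40
  Event 7 (restock 19): 0 + 19 = 19
  Event 8 (sale 10): sell min(10,19)=10. stock: 19 - 10 = 9. total_sold = 50
  Event 9 (restock 9): 9 + 9 = 18
  Event 10 (sale 14): sell min(14,18)=14. stock: 18 - 14 = 4. total_sold = 64
Final: stock = 4, total_sold = 64

First zero at event 2.

Answer: 2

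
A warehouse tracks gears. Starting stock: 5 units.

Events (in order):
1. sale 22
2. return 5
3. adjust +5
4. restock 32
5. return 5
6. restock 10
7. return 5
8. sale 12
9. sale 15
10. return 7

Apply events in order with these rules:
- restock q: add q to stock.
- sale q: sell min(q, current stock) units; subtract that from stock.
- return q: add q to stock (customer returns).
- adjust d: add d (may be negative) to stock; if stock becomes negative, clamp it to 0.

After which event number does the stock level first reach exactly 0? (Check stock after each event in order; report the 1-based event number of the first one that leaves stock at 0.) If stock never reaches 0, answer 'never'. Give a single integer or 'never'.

Answer: 1

Derivation:
Processing events:
Start: stock = 5
  Event 1 (sale 22): sell min(22,5)=5. stock: 5 - 5 = 0. total_sold = 5
  Event 2 (return 5): 0 + 5 = 5
  Event 3 (adjust +5): 5 + 5 = 10
  Event 4 (restock 32): 10 + 32 = 42
  Event 5 (return 5): 42 + 5 = 47
  Event 6 (restock 10): 47 + 10 = 57
  Event 7 (return 5): 57 + 5 = 62
  Event 8 (sale 12): sell min(12,62)=12. stock: 62 - 12 = 50. total_sold = 17
  Event 9 (sale 15): sell min(15,50)=15. stock: 50 - 15 = 35. total_sold = 32
  Event 10 (return 7): 35 + 7 = 42
Final: stock = 42, total_sold = 32

First zero at event 1.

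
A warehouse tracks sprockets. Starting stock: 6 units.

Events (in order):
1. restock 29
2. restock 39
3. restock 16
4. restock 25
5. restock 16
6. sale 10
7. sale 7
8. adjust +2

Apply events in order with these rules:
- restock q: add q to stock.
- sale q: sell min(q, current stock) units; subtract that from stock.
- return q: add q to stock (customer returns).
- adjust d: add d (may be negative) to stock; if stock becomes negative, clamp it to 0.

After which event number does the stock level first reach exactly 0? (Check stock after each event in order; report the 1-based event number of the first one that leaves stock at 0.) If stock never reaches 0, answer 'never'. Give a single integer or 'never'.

Answer: never

Derivation:
Processing events:
Start: stock = 6
  Event 1 (restock 29): 6 + 29 = 35
  Event 2 (restock 39): 35 + 39 = 74
  Event 3 (restock 16): 74 + 16 = 90
  Event 4 (restock 25): 90 + 25 = 115
  Event 5 (restock 16): 115 + 16 = 131
  Event 6 (sale 10): sell min(10,131)=10. stock: 131 - 10 = 121. total_sold = 10
  Event 7 (sale 7): sell min(7,121)=7. stock: 121 - 7 = 114. total_sold = 17
  Event 8 (adjust +2): 114 + 2 = 116
Final: stock = 116, total_sold = 17

Stock never reaches 0.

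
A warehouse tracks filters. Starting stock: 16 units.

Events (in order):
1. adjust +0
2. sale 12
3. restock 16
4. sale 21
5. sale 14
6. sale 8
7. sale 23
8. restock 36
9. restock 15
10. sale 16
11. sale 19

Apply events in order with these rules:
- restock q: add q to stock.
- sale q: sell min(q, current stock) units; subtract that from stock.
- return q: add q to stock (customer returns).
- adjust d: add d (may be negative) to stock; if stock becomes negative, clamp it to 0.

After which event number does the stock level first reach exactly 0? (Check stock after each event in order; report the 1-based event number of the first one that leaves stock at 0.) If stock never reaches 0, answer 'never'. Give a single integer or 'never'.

Processing events:
Start: stock = 16
  Event 1 (adjust +0): 16 + 0 = 16
  Event 2 (sale 12): sell min(12,16)=12. stock: 16 - 12 = 4. total_sold = 12
  Event 3 (restock 16): 4 + 16 = 20
  Event 4 (sale 21): sell min(21,20)=20. stock: 20 - 20 = 0. total_sold = 32
  Event 5 (sale 14): sell min(14,0)=0. stock: 0 - 0 = 0. total_sold = 32
  Event 6 (sale 8): sell min(8,0)=0. stock: 0 - 0 = 0. total_sold = 32
  Event 7 (sale 23): sell min(23,0)=0. stock: 0 - 0 = 0. total_sold = 32
  Event 8 (restock 36): 0 + 36 = 36
  Event 9 (restock 15): 36 + 15 = 51
  Event 10 (sale 16): sell min(16,51)=16. stock: 51 - 16 = 35. total_sold = 48
  Event 11 (sale 19): sell min(19,35)=19. stock: 35 - 19 = 16. total_sold = 67
Final: stock = 16, total_sold = 67

First zero at event 4.

Answer: 4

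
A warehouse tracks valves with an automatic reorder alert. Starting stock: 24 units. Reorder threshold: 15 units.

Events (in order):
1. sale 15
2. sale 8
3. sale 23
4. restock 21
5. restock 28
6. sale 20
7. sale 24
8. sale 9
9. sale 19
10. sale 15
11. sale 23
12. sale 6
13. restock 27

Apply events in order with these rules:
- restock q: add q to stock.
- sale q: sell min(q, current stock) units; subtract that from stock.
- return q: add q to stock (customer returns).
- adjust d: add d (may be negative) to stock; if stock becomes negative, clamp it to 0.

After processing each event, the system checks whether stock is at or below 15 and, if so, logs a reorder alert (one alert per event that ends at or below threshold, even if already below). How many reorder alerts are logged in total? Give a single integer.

Answer: 9

Derivation:
Processing events:
Start: stock = 24
  Event 1 (sale 15): sell min(15,24)=15. stock: 24 - 15 = 9. total_sold = 15
  Event 2 (sale 8): sell min(8,9)=8. stock: 9 - 8 = 1. total_sold = 23
  Event 3 (sale 23): sell min(23,1)=1. stock: 1 - 1 = 0. total_sold = 24
  Event 4 (restock 21): 0 + 21 = 21
  Event 5 (restock 28): 21 + 28 = 49
  Event 6 (sale 20): sell min(20,49)=20. stock: 49 - 20 = 29. total_sold = 44
  Event 7 (sale 24): sell min(24,29)=24. stock: 29 - 24 = 5. total_sold = 68
  Event 8 (sale 9): sell min(9,5)=5. stock: 5 - 5 = 0. total_sold = 73
  Event 9 (sale 19): sell min(19,0)=0. stock: 0 - 0 = 0. total_sold = 73
  Event 10 (sale 15): sell min(15,0)=0. stock: 0 - 0 = 0. total_sold = 73
  Event 11 (sale 23): sell min(23,0)=0. stock: 0 - 0 = 0. total_sold = 73
  Event 12 (sale 6): sell min(6,0)=0. stock: 0 - 0 = 0. total_sold = 73
  Event 13 (restock 27): 0 + 27 = 27
Final: stock = 27, total_sold = 73

Checking against threshold 15:
  After event 1: stock=9 <= 15 -> ALERT
  After event 2: stock=1 <= 15 -> ALERT
  After event 3: stock=0 <= 15 -> ALERT
  After event 4: stock=21 > 15
  After event 5: stock=49 > 15
  After event 6: stock=29 > 15
  After event 7: stock=5 <= 15 -> ALERT
  After event 8: stock=0 <= 15 -> ALERT
  After event 9: stock=0 <= 15 -> ALERT
  After event 10: stock=0 <= 15 -> ALERT
  After event 11: stock=0 <= 15 -> ALERT
  After event 12: stock=0 <= 15 -> ALERT
  After event 13: stock=27 > 15
Alert events: [1, 2, 3, 7, 8, 9, 10, 11, 12]. Count = 9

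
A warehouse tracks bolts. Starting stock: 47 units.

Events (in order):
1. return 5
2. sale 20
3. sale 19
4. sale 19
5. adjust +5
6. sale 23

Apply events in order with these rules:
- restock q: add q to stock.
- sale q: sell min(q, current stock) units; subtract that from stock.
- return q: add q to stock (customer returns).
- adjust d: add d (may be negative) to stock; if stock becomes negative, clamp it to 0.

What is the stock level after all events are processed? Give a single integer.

Processing events:
Start: stock = 47
  Event 1 (return 5): 47 + 5 = 52
  Event 2 (sale 20): sell min(20,52)=20. stock: 52 - 20 = 32. total_sold = 20
  Event 3 (sale 19): sell min(19,32)=19. stock: 32 - 19 = 13. total_sold = 39
  Event 4 (sale 19): sell min(19,13)=13. stock: 13 - 13 = 0. total_sold = 52
  Event 5 (adjust +5): 0 + 5 = 5
  Event 6 (sale 23): sell min(23,5)=5. stock: 5 - 5 = 0. total_sold = 57
Final: stock = 0, total_sold = 57

Answer: 0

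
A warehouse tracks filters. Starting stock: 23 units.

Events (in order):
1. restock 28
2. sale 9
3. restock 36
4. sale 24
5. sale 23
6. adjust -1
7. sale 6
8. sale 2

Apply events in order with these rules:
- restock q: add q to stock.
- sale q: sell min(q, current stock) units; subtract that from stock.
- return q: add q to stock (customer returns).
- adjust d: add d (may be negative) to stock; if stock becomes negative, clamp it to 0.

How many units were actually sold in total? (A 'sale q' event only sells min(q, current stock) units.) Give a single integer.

Answer: 64

Derivation:
Processing events:
Start: stock = 23
  Event 1 (restock 28): 23 + 28 = 51
  Event 2 (sale 9): sell min(9,51)=9. stock: 51 - 9 = 42. total_sold = 9
  Event 3 (restock 36): 42 + 36 = 78
  Event 4 (sale 24): sell min(24,78)=24. stock: 78 - 24 = 54. total_sold = 33
  Event 5 (sale 23): sell min(23,54)=23. stock: 54 - 23 = 31. total_sold = 56
  Event 6 (adjust -1): 31 + -1 = 30
  Event 7 (sale 6): sell min(6,30)=6. stock: 30 - 6 = 24. total_sold = 62
  Event 8 (sale 2): sell min(2,24)=2. stock: 24 - 2 = 22. total_sold = 64
Final: stock = 22, total_sold = 64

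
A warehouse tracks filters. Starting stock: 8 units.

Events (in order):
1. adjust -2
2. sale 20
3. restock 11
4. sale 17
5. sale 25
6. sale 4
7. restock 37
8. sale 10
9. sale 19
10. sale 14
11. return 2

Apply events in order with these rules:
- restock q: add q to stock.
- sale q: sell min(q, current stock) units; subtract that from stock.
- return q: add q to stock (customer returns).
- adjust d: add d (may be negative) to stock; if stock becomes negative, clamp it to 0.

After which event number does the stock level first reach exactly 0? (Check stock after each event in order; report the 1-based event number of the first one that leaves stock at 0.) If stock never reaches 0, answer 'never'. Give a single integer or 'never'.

Processing events:
Start: stock = 8
  Event 1 (adjust -2): 8 + -2 = 6
  Event 2 (sale 20): sell min(20,6)=6. stock: 6 - 6 = 0. total_sold = 6
  Event 3 (restock 11): 0 + 11 = 11
  Event 4 (sale 17): sell min(17,11)=11. stock: 11 - 11 = 0. total_sold = 17
  Event 5 (sale 25): sell min(25,0)=0. stock: 0 - 0 = 0. total_sold = 17
  Event 6 (sale 4): sell min(4,0)=0. stock: 0 - 0 = 0. total_sold = 17
  Event 7 (restock 37): 0 + 37 = 37
  Event 8 (sale 10): sell min(10,37)=10. stock: 37 - 10 = 27. total_sold = 27
  Event 9 (sale 19): sell min(19,27)=19. stock: 27 - 19 = 8. total_sold = 46
  Event 10 (sale 14): sell min(14,8)=8. stock: 8 - 8 = 0. total_sold = 54
  Event 11 (return 2): 0 + 2 = 2
Final: stock = 2, total_sold = 54

First zero at event 2.

Answer: 2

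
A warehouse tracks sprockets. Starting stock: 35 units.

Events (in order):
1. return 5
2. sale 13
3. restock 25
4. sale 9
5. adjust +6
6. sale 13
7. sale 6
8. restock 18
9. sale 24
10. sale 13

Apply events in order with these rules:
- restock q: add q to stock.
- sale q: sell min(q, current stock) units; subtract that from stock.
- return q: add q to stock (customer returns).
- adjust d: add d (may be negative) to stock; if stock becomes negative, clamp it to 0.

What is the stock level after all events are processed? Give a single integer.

Answer: 11

Derivation:
Processing events:
Start: stock = 35
  Event 1 (return 5): 35 + 5 = 40
  Event 2 (sale 13): sell min(13,40)=13. stock: 40 - 13 = 27. total_sold = 13
  Event 3 (restock 25): 27 + 25 = 52
  Event 4 (sale 9): sell min(9,52)=9. stock: 52 - 9 = 43. total_sold = 22
  Event 5 (adjust +6): 43 + 6 = 49
  Event 6 (sale 13): sell min(13,49)=13. stock: 49 - 13 = 36. total_sold = 35
  Event 7 (sale 6): sell min(6,36)=6. stock: 36 - 6 = 30. total_sold = 41
  Event 8 (restock 18): 30 + 18 = 48
  Event 9 (sale 24): sell min(24,48)=24. stock: 48 - 24 = 24. total_sold = 65
  Event 10 (sale 13): sell min(13,24)=13. stock: 24 - 13 = 11. total_sold = 78
Final: stock = 11, total_sold = 78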